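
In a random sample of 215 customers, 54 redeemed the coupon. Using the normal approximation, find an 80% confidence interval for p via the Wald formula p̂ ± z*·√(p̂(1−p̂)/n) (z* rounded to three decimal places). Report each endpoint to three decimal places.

(0.213, 0.289)

Sample proportion p̂ = 54/215 = 0.25116.
SE(p̂) = √(0.25116·0.74884/215) = 0.029577.
For 80% confidence, z* = 1.282.
Margin of error: 1.282 × 0.029577 = 0.03792.
Interval: 0.25116 ± 0.03792 → (0.213, 0.289).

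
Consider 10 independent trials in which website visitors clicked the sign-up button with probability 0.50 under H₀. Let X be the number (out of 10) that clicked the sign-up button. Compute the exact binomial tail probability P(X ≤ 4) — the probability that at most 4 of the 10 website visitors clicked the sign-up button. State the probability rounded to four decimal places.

P = 0.3770

X is binomial with n = 10 and p = 0.50.
P(X ≤ 4) = Σ_{j=0}^{4} C(10,j)·0.50^j·0.50^{10−j}.
= 0.000977 + 0.009766 + 0.043945 + 0.117188 + 0.205078 = 0.3770.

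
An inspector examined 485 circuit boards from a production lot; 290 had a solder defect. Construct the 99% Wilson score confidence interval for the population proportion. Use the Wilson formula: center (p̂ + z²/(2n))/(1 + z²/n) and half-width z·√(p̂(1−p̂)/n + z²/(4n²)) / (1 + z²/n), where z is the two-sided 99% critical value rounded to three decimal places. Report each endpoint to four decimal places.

p̂ = 290/485 = 0.59794; z = 2.576, so z² = 6.635776.
1 + z²/n = 1.013682.
Center = (0.59794 + 0.006841)/1.013682 = 0.59662.
Radicand: p̂(1−p̂)/n + z²/(4n²) = 0.000495687 + 0.000007053 = 0.000502740.
Half-width = z·√(radicand)/denom = 2.576·0.022422/1.013682 = 0.05698.
So the interval runs from 0.5396 to 0.6536.

(0.5396, 0.6536)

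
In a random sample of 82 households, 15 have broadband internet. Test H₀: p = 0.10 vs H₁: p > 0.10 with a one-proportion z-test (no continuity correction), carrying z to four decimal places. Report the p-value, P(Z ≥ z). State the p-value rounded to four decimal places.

p-value = 0.0062

With x = 15 successes in n = 82, p̂ = 0.18293.
Under H₀, SE = √(p₀(1−p₀)/n) = √(0.10·0.90/82) = √0.001097561 = 0.033129.
Test statistic (full precision, shown to 4 dp): z = (15/82 − 0.10)/SE₀ ≈ 2.5031.
From the standard normal, P(Z ≥ z) = 0.0062.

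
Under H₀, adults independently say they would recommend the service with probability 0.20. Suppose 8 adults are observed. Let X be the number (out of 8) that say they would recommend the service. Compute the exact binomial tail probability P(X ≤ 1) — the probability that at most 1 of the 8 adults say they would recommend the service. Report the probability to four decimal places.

P = 0.5033

X ~ Binomial(n=8, p=0.20).
P(X ≤ 1) = C(8,0)·0.20^0·0.80^8 + C(8,1)·0.20^1·0.80^7.
= 0.167772 + 0.335544 = 0.5033.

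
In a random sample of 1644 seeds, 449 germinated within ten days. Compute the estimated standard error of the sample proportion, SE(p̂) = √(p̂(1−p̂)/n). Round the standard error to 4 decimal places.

SE = 0.0110

The sample proportion is 449/1644 = 0.27311.
p̂(1−p̂) = 0.27311·0.72689 = 0.198521.
SE = √(0.198521/1644) = 0.0110.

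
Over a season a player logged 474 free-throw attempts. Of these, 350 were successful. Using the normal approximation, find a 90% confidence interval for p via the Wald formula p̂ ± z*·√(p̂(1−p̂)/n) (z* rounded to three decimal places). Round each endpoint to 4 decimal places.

Sample proportion p̂ = 350/474 = 0.73840.
SE(p̂) = √(0.73840·0.26160/474) = 0.020187.
For 90% confidence, z* = 1.645.
Margin = 1.645·0.020187 = 0.03321.
So the interval runs from 0.7052 to 0.7716.

(0.7052, 0.7716)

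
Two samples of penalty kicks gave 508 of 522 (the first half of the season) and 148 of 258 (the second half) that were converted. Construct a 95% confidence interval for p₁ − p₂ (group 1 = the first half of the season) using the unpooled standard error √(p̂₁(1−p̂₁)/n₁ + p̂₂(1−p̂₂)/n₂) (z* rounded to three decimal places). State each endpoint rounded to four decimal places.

(0.3376, 0.4615)

p̂₁ = 508/522 = 0.97318, p̂₂ = 148/258 = 0.57364; p̂₁ − p̂₂ = 0.39954.
SE = √(0.000050001 + 0.000947972) = √0.000997973 = 0.031591.
The 95% critical value is z* = 1.960. Margin of error = 0.06192.
So the interval runs from 0.3376 to 0.4615.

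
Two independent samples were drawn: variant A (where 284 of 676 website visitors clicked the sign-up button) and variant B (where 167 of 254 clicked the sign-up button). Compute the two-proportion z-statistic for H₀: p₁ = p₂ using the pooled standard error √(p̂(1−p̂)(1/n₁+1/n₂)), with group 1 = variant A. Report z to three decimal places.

Sample proportions: p̂₁ = 284/676 = 0.42012 and p̂₂ = 167/254 = 0.65748.
Pooled p̂ = (284+167)/(676+254) = 451/930 = 0.48495.
Pooled SE = √[0.2497734·0.00541630] ≈ 0.036781.
z = -0.23736/0.036781 = -6.453.

z = -6.453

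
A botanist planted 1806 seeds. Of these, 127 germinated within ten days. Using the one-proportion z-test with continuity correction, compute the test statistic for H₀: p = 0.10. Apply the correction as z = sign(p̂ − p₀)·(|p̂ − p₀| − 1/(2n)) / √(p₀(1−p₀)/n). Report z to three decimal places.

z = -4.165

With x = 127 successes in n = 1806, p̂ = 0.07032. p̂ − p₀ = -0.029679.
1/(2n) = 0.000277.
Corrected numerator: |-0.029679| − 0.000277 = 0.029402.
Null standard error: √(0.10·0.90/1806) = √0.000049834 = 0.007059.
z = −0.029402/0.007059 = -4.165.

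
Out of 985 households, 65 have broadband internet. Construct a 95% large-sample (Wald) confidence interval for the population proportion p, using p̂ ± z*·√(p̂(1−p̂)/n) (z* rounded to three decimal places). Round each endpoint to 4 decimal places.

p̂ = 65/985 = 0.06599.
Standard error of p̂: √(0.061635/985) = √0.000062574 = 0.007910.
For 95% confidence, z* = 1.960.
Margin = 1.960·0.007910 = 0.01550.
CI: 0.06599 ± 0.01550 = (0.0505, 0.0815).

(0.0505, 0.0815)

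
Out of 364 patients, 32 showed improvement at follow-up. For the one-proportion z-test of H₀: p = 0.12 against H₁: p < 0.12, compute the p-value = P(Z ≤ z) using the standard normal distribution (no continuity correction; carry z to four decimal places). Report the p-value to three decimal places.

p̂ = 32/364 = 0.08791.
Null standard error: √(0.12·0.88/364) = √0.000290110 = 0.017033.
z = (p̂ − p₀)/SE = (32/364 − 0.12)/0.017033 ≈ -1.8839.
From the standard normal, P(Z ≤ z) = 0.030.

p-value = 0.030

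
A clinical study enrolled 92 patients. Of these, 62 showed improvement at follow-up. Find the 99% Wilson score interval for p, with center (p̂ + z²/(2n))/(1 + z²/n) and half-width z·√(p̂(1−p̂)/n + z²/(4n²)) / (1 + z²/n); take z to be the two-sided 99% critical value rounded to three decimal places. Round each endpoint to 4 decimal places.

p̂ = 62/92 = 0.67391; z = 2.576, so z² = 6.635776.
Denominator 1 + z²/n = 1 + 6.635776/92 = 1.072128.
Center = (0.67391 + 0.036064)/1.072128 = 0.66221.
Radicand: p̂(1−p̂)/n + z²/(4n²) = 0.002388633 + 0.000196000 = 0.002584633.
Half-width = 2.576·√0.002584633/1.072128 = 0.12215.
Interval: 0.66221 ± 0.12215 → (0.5401, 0.7844).

(0.5401, 0.7844)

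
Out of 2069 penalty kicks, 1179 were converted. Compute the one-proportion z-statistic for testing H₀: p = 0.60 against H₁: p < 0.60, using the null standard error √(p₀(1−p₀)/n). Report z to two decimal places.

z = -2.80

The sample proportion is 1179/2069 = 0.56984.
Null standard error: √(0.60·0.40/2069) = √0.000115998 = 0.010770.
z = (0.56984 − 0.60)/0.010770 = -0.03016/0.010770 = -2.80.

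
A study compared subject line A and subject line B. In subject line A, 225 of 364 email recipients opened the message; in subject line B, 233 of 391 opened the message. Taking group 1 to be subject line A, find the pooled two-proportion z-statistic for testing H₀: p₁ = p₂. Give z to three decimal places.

Sample proportions: p̂₁ = 225/364 = 0.61813 and p̂₂ = 233/391 = 0.59591.
Pooling: p̂ = 458/755 = 0.60662.
Pooled SE = √[0.2386316·0.00530480] ≈ 0.035579.
z = 0.02222/0.035579 = 0.625.

z = 0.625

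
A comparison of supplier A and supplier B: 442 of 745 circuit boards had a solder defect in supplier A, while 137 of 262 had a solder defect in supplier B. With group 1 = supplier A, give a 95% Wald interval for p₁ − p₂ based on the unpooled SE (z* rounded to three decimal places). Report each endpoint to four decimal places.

p̂₁ = 442/745 = 0.59329, p̂₂ = 137/262 = 0.52290; p̂₁ − p̂₂ = 0.07039.
Unpooled SE = √(p̂₁(1−p̂₁)/n₁ + p̂₂(1−p̂₂)/n₂) = √(0.000323889 + 0.000952197) = 0.035722.
The 95% critical value is z* = 1.960. Margin of error = 0.07002.
CI: 0.07039 ± 0.07002 = (0.0004, 0.1404).

(0.0004, 0.1404)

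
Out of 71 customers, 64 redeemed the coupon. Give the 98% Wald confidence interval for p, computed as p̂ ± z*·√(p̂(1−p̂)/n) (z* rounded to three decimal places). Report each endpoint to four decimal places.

(0.8191, 0.9837)

The sample proportion is 64/71 = 0.90141.
Standard error of p̂: √(0.088871/71) = √0.001251708 = 0.035379.
z* = 2.326 at the 98% level.
Margin of error: 2.326 × 0.035379 = 0.08229.
Interval: 0.90141 ± 0.08229 → (0.8191, 0.9837).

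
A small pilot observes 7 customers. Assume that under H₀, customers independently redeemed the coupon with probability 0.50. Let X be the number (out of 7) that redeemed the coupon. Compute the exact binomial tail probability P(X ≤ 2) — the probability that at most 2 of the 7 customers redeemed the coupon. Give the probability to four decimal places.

X ~ Binomial(n=7, p=0.50).
P(X ≤ 2) = C(7,0)·0.50^0·0.50^7 + C(7,1)·0.50^1·0.50^6 + C(7,2)·0.50^2·0.50^5.
= 0.007812 + 0.054688 + 0.164062 = 0.2266.

P = 0.2266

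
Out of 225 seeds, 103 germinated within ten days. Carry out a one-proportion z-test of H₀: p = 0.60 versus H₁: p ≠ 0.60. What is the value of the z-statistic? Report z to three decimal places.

z = -4.355

p̂ = 103/225 = 0.45778.
Null standard error: √(0.60·0.40/225) = √0.001066667 = 0.032660.
z = (p̂ − p₀)/SE = (0.45778 − 0.60)/0.032660 = -4.355.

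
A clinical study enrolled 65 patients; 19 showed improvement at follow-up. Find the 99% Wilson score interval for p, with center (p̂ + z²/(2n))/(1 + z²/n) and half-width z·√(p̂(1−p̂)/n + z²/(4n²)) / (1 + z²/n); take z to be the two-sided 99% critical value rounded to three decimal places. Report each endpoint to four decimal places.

p̂ = 19/65 = 0.29231; z = 2.576, so z² = 6.635776.
1 + z²/n = 1.102089.
Adjusted center: (0.29231 + z²/(2n))/1.102089 = 0.31155.
Radicand: p̂(1−p̂)/n + z²/(4n²) = 0.003182522 + 0.000392649 = 0.003575171.
Half-width = z·√(radicand)/denom = 2.576·0.059793/1.102089 = 0.13976.
CI: 0.31155 ± 0.13976 = (0.1718, 0.4513).

(0.1718, 0.4513)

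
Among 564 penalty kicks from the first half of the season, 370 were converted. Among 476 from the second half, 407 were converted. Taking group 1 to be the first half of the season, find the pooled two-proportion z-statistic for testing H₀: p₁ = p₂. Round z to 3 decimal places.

z = -7.356

Sample proportions: p̂₁ = 370/564 = 0.65603 and p̂₂ = 407/476 = 0.85504.
Pooled p̂ = (370+407)/(564+476) = 777/1040 = 0.74712.
Pooled SE = √[0.1889340·0.00387389] ≈ 0.027054.
z = (p̂₁ − p̂₂)/SE = (0.65603 − 0.85504)/0.027054 = -0.19901/0.027054 = -7.356.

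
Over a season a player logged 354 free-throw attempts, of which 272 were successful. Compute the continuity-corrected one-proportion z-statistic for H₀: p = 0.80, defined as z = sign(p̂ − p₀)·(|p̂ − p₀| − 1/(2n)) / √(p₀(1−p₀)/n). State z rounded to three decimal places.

p̂ = 272/354 = 0.76836. p̂ − p₀ = -0.031638.
Continuity correction 1/(2n) = 1/708 = 0.001412.
Corrected numerator: |-0.031638| − 0.001412 = 0.030226.
Under H₀, SE = √(p₀(1−p₀)/n) = √(0.80·0.20/354) = √0.000451977 = 0.021260.
z = −0.030226/0.021260 = -1.422.

z = -1.422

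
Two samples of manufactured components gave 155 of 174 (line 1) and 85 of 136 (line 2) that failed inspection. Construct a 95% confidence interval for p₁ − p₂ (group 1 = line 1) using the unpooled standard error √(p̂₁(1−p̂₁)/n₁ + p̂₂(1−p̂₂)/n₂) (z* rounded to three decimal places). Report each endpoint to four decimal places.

(0.1722, 0.3594)

p̂₁ = 155/174 = 0.89080, p̂₂ = 85/136 = 0.62500; p̂₁ − p̂₂ = 0.26580.
SE = √(0.000559033 + 0.001723346) = √0.002282379 = 0.047774.
For 95% confidence, z* = 1.960. Margin of error = 0.09364.
So the interval runs from 0.1722 to 0.3594.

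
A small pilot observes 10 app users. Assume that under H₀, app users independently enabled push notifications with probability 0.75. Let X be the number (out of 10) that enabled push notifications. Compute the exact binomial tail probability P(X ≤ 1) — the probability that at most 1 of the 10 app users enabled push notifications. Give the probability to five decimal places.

P = 0.00003

X is binomial with n = 10 and p = 0.75.
P(X ≤ 1) = C(10,0)·0.75^0·0.25^10 + C(10,1)·0.75^1·0.25^9.
= 0.000001 + 0.000029 = 0.00003.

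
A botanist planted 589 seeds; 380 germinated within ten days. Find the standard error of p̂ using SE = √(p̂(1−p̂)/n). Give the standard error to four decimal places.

SE = 0.0197

The sample proportion is 380/589 = 0.64516.
p̂(1−p̂) = 0.64516·0.35484 = 0.228929.
Dividing by n and taking the root: √0.000388674 = 0.0197.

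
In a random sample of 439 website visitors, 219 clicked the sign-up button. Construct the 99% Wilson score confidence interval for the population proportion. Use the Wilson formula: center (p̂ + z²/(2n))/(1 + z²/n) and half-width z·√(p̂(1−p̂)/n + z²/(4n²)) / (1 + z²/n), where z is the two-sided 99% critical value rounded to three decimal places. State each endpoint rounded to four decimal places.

(0.4379, 0.5599)

p̂ = 219/439 = 0.49886; z = 2.576, so z² = 6.635776.
Denominator 1 + z²/n = 1 + 6.635776/439 = 1.015116.
Adjusted center: (0.49886 + z²/(2n))/1.015116 = 0.49888.
Radicand: p̂(1−p̂)/n + z²/(4n²) = 0.000569473 + 0.000008608 = 0.000578081.
Half-width = 2.576·√0.000578081/1.015116 = 0.06101.
Interval: 0.49888 ± 0.06101 → (0.4379, 0.5599).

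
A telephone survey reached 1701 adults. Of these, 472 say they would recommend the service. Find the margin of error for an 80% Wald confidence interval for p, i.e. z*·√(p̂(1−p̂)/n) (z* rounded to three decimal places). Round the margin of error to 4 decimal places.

The sample proportion is 472/1701 = 0.27748.
Standard error of p̂: √(0.200487/1701) = √0.000117864 = 0.010857.
The 80% critical value is z* = 1.282.
ME = 1.282·0.010857 = 0.0139.

ME = 0.0139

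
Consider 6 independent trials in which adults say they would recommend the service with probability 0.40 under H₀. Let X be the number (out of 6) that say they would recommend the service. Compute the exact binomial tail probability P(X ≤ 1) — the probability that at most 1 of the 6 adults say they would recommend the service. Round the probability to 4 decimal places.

P = 0.2333

X is binomial with n = 6 and p = 0.40.
P(X ≤ 1) = C(6,0)·0.40^0·0.60^6 + C(6,1)·0.40^1·0.60^5.
= 0.046656 + 0.186624 = 0.2333.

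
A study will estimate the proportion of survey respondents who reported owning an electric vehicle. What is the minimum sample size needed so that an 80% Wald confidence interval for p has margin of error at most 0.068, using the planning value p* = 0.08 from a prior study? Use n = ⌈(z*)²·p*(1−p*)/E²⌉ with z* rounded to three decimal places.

z* = 1.282 at the 80% level.
p*(1−p*) = 0.08·0.92 = 0.0736.
Required n before rounding: 1.643524 × 0.0736 / 0.068² = 26.160.
⌈26.160⌉ = 27.

n = 27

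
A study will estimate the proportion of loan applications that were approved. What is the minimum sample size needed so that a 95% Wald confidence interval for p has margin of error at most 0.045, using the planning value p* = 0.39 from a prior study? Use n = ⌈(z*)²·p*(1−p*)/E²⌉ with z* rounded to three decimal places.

The 95% critical value is z* = 1.960.
p*(1−p*) = 0.2379.
(z*)²·p*(1−p*)/E² = 3.841600·0.2379/0.002025 = 451.317.
⌈451.317⌉ = 452.

n = 452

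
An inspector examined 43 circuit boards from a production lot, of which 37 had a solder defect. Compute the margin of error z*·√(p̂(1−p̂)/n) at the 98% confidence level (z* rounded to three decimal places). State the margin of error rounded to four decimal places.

ME = 0.1229

The sample proportion is 37/43 = 0.86047.
SE(p̂) = √(0.86047·0.13953/43) = 0.052841.
z* = 2.326 at the 98% level.
ME = 2.326·0.052841 = 0.1229.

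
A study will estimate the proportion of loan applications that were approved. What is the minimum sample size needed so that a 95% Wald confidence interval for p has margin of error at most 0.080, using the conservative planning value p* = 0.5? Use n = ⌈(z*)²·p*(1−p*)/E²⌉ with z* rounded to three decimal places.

z* = 1.960 at the 95% level.
p*(1−p*) = 0.2500.
Required n before rounding: 3.841600 × 0.2500 / 0.080² = 150.062.
⌈150.062⌉ = 151.

n = 151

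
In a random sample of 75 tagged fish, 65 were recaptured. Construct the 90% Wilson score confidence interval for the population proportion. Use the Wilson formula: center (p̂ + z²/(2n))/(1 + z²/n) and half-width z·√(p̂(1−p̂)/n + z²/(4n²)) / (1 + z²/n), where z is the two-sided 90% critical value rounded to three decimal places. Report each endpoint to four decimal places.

(0.7892, 0.9186)

Here p̂ = 65/75 = 0.86667 and z = 1.645 (z² = 2.706025).
1 + z²/n = 1.036080.
Center = (0.86667 + 0.018040)/1.036080 = 0.85390.
Radicand: p̂(1−p̂)/n + z²/(4n²) = 0.001540741 + 0.000120268 = 0.001661009.
Half-width = z·√(radicand)/denom = 1.645·0.040755/1.036080 = 0.06471.
So the interval runs from 0.7892 to 0.9186.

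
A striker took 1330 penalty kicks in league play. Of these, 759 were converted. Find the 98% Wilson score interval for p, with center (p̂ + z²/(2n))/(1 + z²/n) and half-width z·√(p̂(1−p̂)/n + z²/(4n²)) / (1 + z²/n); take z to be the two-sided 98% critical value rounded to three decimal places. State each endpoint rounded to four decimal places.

(0.5389, 0.6019)

Here p̂ = 759/1330 = 0.57068 and z = 2.326 (z² = 5.410276).
Denominator 1 + z²/n = 1 + 5.410276/1330 = 1.004068.
Center = (0.57068 + 0.002034)/1.004068 = 0.57039.
Radicand: p̂(1−p̂)/n + z²/(4n²) = 0.000184214 + 0.000000765 = 0.000184979.
Half-width = 2.326·√0.000184979/1.004068 = 0.03151.
CI: 0.57039 ± 0.03151 = (0.5389, 0.6019).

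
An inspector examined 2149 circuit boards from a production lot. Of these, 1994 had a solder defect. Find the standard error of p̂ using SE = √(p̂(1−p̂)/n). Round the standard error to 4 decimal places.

With x = 1994 successes in n = 2149, p̂ = 0.92787.
p̂(1−p̂) = 0.066927.
SE = √(0.066927/2149) = √0.000031143 = 0.0056.

SE = 0.0056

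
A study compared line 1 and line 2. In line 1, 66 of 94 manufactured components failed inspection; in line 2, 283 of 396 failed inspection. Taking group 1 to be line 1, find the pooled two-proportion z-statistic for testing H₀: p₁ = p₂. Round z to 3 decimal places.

p̂₁ = 66/94 = 0.70213, p̂₂ = 283/396 = 0.71465.
Pooling: p̂ = 349/490 = 0.71224.
Pooled SE = √[0.2049521·0.01316355] ≈ 0.051941.
z = (p̂₁ − p̂₂)/SE = (0.70213 − 0.71465)/0.051941 = -0.01252/0.051941 = -0.241.

z = -0.241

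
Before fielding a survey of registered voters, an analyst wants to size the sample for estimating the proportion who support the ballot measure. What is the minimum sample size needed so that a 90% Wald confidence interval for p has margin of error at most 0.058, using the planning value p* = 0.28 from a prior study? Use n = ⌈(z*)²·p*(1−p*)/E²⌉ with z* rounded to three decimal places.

n = 163

The 90% critical value is z* = 1.645.
p*(1−p*) = 0.2016.
Required n before rounding: 2.706025 × 0.2016 / 0.058² = 162.168.
⌈162.168⌉ = 163.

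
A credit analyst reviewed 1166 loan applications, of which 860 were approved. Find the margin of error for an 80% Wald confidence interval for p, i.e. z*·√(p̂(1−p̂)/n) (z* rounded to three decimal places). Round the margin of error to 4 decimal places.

The sample proportion is 860/1166 = 0.73756.
Standard error of p̂: √(0.193563/1166) = √0.000166006 = 0.012884.
z* = 1.282 at the 80% level.
So ME = 0.0165.

ME = 0.0165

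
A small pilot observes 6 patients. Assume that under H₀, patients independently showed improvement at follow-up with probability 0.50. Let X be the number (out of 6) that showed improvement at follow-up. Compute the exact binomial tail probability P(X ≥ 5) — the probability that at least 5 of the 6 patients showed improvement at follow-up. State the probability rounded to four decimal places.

X is binomial with n = 6 and p = 0.50.
P(X ≥ 5) = C(6,5)·0.50^5·0.50^1 + C(6,6)·0.50^6·0.50^0.
= 0.093750 + 0.015625 = 0.1094.

P = 0.1094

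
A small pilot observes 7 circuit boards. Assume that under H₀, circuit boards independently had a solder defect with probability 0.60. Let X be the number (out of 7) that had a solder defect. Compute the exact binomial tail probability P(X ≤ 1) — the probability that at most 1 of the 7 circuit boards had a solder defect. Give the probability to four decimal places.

P = 0.0188

X is binomial with n = 7 and p = 0.60.
P(X ≤ 1) = C(7,0)·0.60^0·0.40^7 + C(7,1)·0.60^1·0.40^6.
= 0.001638 + 0.017203 = 0.0188.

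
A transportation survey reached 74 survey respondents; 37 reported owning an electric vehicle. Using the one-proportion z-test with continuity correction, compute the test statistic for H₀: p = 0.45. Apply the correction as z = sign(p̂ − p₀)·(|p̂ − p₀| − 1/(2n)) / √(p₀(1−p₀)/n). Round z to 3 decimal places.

z = 0.748

p̂ = 37/74 = 0.50000. p̂ − p₀ = 0.050000.
Continuity correction 1/(2n) = 1/148 = 0.006757.
Corrected numerator: |0.050000| − 0.006757 = 0.043243.
Under H₀, SE = √(p₀(1−p₀)/n) = √(0.45·0.55/74) = √0.003344595 = 0.057832.
z = +0.043243/0.057832 = 0.748.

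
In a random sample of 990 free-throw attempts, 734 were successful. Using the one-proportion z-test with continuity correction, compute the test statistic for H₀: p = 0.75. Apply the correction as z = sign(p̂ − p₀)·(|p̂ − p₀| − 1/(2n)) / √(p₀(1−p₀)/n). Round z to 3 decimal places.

z = -0.587

The sample proportion is 734/990 = 0.74141. p̂ − p₀ = -0.008586.
1/(2n) = 0.000505.
Corrected numerator: |-0.008586| − 0.000505 = 0.008081.
SE₀ = √(0.75·0.25/990) = 0.013762.
z = −0.008081/0.013762 = -0.587.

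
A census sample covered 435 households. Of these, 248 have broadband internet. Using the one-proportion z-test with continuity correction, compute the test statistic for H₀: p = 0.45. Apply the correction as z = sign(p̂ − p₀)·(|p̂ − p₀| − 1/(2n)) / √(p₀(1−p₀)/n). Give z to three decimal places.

With x = 248 successes in n = 435, p̂ = 0.57011. p̂ − p₀ = 0.120115.
1/(2n) = 0.001149.
Corrected numerator: |0.120115| − 0.001149 = 0.118966.
Null standard error: √(0.45·0.55/435) = √0.000568966 = 0.023853.
z = (+)0.118966/0.023853 = 4.987.

z = 4.987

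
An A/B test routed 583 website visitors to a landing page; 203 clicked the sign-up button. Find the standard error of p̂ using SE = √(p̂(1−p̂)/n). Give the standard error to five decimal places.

With x = 203 successes in n = 583, p̂ = 0.34820.
p̂(1−p̂) = 0.34820·0.65180 = 0.226957.
Dividing by n and taking the root: √0.000389292 = 0.01973.

SE = 0.01973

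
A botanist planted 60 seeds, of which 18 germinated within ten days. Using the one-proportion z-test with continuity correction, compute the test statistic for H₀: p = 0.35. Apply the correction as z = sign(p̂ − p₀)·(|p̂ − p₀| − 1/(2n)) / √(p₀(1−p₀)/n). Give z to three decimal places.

z = -0.677

The sample proportion is 18/60 = 0.30000. p̂ − p₀ = -0.050000.
1/(2n) = 0.008333.
Corrected numerator: |-0.050000| − 0.008333 = 0.041667.
Null standard error: √(0.35·0.65/60) = √0.003791667 = 0.061577.
z = (−)0.041667/0.061577 = -0.677.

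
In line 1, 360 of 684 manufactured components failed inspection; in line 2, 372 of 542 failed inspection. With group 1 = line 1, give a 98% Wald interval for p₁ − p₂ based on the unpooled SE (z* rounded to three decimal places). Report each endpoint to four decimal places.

p̂₁ = 360/684 = 0.52632, p̂₂ = 372/542 = 0.68635; p̂₁ − p̂₂ = -0.16003.
Unpooled SE = √(p̂₁(1−p̂₁)/n₁ + p̂₂(1−p̂₂)/n₂) = √(0.000364485 + 0.000397186) = 0.027598.
z* = 2.326 at the 98% level. Margin = 2.326·0.027598 = 0.06419.
CI: -0.16003 ± 0.06419 = (-0.2242, -0.0958).

(-0.2242, -0.0958)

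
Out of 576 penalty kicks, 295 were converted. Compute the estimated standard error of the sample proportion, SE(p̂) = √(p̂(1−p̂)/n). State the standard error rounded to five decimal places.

SE = 0.02083

With x = 295 successes in n = 576, p̂ = 0.51215.
p̂(1−p̂) = 0.249852.
SE = √(0.249852/576) = √0.000433771 = 0.02083.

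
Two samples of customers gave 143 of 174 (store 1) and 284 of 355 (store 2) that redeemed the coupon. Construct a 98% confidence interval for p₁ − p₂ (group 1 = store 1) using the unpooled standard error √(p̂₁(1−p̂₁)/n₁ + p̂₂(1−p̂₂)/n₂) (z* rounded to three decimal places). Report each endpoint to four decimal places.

p̂₁ = 143/174 = 0.82184, p̂₂ = 284/355 = 0.80000; p̂₁ − p̂₂ = 0.02184.
SE = √(0.000841492 + 0.000450704) = √0.001292196 = 0.035947.
The 98% critical value is z* = 2.326. Margin of error = 0.08361.
Interval: 0.02184 ± 0.08361 → (-0.0618, 0.1055).

(-0.0618, 0.1055)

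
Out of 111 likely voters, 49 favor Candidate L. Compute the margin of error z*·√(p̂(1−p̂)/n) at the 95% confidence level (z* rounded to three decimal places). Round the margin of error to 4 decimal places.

Sample proportion p̂ = 49/111 = 0.44144.
SE(p̂) = √(0.44144·0.55856/111) = 0.047131.
z* = 1.960 at the 95% level.
ME = 1.960·0.047131 = 0.0924.

ME = 0.0924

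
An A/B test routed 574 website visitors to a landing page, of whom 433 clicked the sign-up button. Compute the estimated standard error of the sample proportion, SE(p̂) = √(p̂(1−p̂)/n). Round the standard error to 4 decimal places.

The sample proportion is 433/574 = 0.75436.
p̂(1−p̂) = 0.185301.
Dividing by n and taking the root: √0.000322824 = 0.0180.

SE = 0.0180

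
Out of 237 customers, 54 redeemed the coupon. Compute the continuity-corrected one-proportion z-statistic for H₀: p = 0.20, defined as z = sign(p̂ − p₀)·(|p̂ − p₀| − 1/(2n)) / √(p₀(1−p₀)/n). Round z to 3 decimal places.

Sample proportion p̂ = 54/237 = 0.22785. p̂ − p₀ = 0.027848.
1/(2n) = 0.002110.
Corrected numerator: |0.027848| − 0.002110 = 0.025738.
SE₀ = √(0.20·0.80/237) = 0.025983.
z = +0.025738/0.025983 = 0.991.

z = 0.991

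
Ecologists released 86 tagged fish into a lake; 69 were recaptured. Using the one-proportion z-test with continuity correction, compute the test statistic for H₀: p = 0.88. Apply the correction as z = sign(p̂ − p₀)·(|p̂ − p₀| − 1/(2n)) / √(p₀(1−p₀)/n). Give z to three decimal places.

z = -2.051

The sample proportion is 69/86 = 0.80233. p̂ − p₀ = -0.077674.
1/(2n) = 0.005814.
Corrected numerator: |-0.077674| − 0.005814 = 0.071860.
Null standard error: √(0.88·0.12/86) = √0.001227907 = 0.035042.
z = −0.071860/0.035042 = -2.051.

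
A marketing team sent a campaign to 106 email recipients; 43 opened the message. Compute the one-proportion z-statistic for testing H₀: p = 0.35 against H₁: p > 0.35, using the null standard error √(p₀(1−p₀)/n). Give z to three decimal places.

With x = 43 successes in n = 106, p̂ = 0.40566.
SE₀ = √(0.35·0.65/106) = 0.046327.
z = (0.40566 − 0.35)/0.046327 = 0.05566/0.046327 = 1.201.

z = 1.201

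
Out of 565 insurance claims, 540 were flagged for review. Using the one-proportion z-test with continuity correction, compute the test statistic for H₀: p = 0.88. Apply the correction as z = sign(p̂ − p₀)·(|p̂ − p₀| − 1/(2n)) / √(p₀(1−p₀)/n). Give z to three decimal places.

z = 5.476

Sample proportion p̂ = 540/565 = 0.95575. p̂ − p₀ = 0.075752.
1/(2n) = 0.000885.
Corrected numerator: |0.075752| − 0.000885 = 0.074867.
SE₀ = √(0.88·0.12/565) = 0.013671.
z = (+)0.074867/0.013671 = 5.476.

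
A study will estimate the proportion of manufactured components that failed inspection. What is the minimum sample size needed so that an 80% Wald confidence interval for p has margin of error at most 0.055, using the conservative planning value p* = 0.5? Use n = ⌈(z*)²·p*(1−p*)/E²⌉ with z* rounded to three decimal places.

n = 136

z* = 1.282 at the 80% level.
p*(1−p*) = 0.50·0.50 = 0.2500.
Required n before rounding: 1.643524 × 0.2500 / 0.055² = 135.828.
⌈135.828⌉ = 136.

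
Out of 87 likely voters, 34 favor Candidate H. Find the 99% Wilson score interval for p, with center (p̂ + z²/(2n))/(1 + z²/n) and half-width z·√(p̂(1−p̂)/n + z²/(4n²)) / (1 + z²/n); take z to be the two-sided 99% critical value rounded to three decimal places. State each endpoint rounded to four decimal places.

(0.2684, 0.5287)

p̂ = 34/87 = 0.39080; z = 2.576, so z² = 6.635776.
1 + z²/n = 1.076273.
Adjusted center: (0.39080 + z²/(2n))/1.076273 = 0.39854.
Radicand: p̂(1−p̂)/n + z²/(4n²) = 0.002736510 + 0.000219176 = 0.002955686.
Half-width = 2.576·√0.002955686/1.076273 = 0.13012.
So the interval runs from 0.2684 to 0.5287.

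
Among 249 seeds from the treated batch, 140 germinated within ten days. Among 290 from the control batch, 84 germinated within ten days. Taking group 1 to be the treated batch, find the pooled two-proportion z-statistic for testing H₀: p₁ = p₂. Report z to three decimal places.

z = 6.402

Sample proportions: p̂₁ = 140/249 = 0.56225 and p̂₂ = 84/290 = 0.28966.
Pooling: p̂ = 224/539 = 0.41558.
SE = √[p̂(1−p̂)(1/n₁+1/n₂)] = √[0.41558·0.58442·(1/249+1/290)] ≈ 0.042578.
z = (p̂₁ − p̂₂)/SE = (0.56225 − 0.28966)/0.042578 = 0.27259/0.042578 = 6.402.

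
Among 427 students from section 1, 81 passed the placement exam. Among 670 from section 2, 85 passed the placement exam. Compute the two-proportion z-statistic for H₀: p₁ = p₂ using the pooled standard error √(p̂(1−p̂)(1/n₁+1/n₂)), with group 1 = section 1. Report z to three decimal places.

p̂₁ = 81/427 = 0.18970, p̂₂ = 85/670 = 0.12687.
Pooling: p̂ = 166/1097 = 0.15132.
Pooled SE = √[0.1284235·0.00383446] ≈ 0.022191.
z = (p̂₁ − p̂₂)/SE = (0.18970 − 0.12687)/0.022191 = 0.06283/0.022191 = 2.831.

z = 2.831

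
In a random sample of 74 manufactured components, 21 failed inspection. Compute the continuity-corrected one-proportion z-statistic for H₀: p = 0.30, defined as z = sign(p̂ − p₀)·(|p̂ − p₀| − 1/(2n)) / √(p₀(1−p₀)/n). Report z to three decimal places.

z = -0.178

Sample proportion p̂ = 21/74 = 0.28378. p̂ − p₀ = -0.016216.
Continuity correction 1/(2n) = 1/148 = 0.006757.
Corrected numerator: |-0.016216| − 0.006757 = 0.009459.
SE₀ = √(0.30·0.70/74) = 0.053271.
z = (−)0.009459/0.053271 = -0.178.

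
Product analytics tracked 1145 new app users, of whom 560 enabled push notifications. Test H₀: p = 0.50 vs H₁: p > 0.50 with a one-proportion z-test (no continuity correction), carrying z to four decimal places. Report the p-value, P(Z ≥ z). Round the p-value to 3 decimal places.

With x = 560 successes in n = 1145, p̂ = 0.48908.
Under H₀, SE = √(p₀(1−p₀)/n) = √(0.50·0.50/1145) = √0.000218341 = 0.014776.
Test statistic (full precision, shown to 4 dp): z = (560/1145 − 0.50)/SE₀ ≈ -0.7388.
From the standard normal, P(Z ≥ z) = 0.770.

p-value = 0.770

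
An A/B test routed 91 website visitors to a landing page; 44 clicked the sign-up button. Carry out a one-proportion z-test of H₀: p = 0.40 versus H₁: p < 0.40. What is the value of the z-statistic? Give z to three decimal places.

z = 1.626

Sample proportion p̂ = 44/91 = 0.48352.
SE₀ = √(0.40·0.60/91) = 0.051355.
z = (p̂ − p₀)/SE = (0.48352 − 0.40)/0.051355 = 1.626.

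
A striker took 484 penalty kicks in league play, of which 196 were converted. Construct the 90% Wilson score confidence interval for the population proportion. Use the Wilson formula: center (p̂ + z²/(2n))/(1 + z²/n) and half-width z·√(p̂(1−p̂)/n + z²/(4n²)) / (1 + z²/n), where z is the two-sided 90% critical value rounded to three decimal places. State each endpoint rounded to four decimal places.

Here p̂ = 196/484 = 0.40496 and z = 1.645 (z² = 2.706025).
1 + z²/n = 1.005591.
Adjusted center: (0.40496 + z²/(2n))/1.005591 = 0.40549.
Radicand: p̂(1−p̂)/n + z²/(4n²) = 0.000497866 + 0.000002888 = 0.000500754.
Half-width = 1.645·√0.000500754/1.005591 = 0.03661.
So the interval runs from 0.3689 to 0.4421.

(0.3689, 0.4421)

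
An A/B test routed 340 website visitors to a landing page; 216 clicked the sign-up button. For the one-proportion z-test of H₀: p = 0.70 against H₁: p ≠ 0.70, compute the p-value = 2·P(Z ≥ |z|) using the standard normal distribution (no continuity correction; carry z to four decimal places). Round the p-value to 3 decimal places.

p̂ = 216/340 = 0.63529.
Null standard error: √(0.70·0.30/340) = √0.000617647 = 0.024853.
z = (p̂ − p₀)/SE = (216/340 − 0.70)/0.024853 ≈ -2.6036.
From the standard normal, 2·P(Z ≥ |z|) = 0.009.

p-value = 0.009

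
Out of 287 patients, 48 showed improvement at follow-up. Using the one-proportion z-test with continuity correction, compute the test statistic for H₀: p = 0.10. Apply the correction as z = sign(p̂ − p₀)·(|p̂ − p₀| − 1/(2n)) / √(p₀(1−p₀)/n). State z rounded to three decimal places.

Sample proportion p̂ = 48/287 = 0.16725. p̂ − p₀ = 0.067247.
1/(2n) = 0.001742.
Corrected numerator: |0.067247| − 0.001742 = 0.065505.
Null standard error: √(0.10·0.90/287) = √0.000313589 = 0.017708.
z = (+)0.065505/0.017708 = 3.699.

z = 3.699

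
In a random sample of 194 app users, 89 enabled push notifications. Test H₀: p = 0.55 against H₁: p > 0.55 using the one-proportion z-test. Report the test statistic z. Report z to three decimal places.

z = -2.554

Sample proportion p̂ = 89/194 = 0.45876.
Null standard error: √(0.55·0.45/194) = √0.001275773 = 0.035718.
z = (0.45876 − 0.55)/0.035718 = -0.09124/0.035718 = -2.554.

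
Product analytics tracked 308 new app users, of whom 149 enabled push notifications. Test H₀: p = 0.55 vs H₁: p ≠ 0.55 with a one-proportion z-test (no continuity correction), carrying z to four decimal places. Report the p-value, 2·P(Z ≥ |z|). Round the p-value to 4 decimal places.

p-value = 0.0195

The sample proportion is 149/308 = 0.48377.
Null standard error: √(0.55·0.45/308) = √0.000803571 = 0.028347.
Test statistic (full precision, shown to 4 dp): z = (149/308 − 0.55)/SE₀ ≈ -2.3365.
From the standard normal, 2·P(Z ≥ |z|) = 0.0195.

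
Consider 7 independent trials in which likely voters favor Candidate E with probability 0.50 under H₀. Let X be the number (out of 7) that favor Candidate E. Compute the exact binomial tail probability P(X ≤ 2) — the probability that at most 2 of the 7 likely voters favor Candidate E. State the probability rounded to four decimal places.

X is binomial with n = 7 and p = 0.50.
P(X ≤ 2) = C(7,0)·0.50^0·0.50^7 + C(7,1)·0.50^1·0.50^6 + C(7,2)·0.50^2·0.50^5.
= 0.007812 + 0.054688 + 0.164062 = 0.2266.

P = 0.2266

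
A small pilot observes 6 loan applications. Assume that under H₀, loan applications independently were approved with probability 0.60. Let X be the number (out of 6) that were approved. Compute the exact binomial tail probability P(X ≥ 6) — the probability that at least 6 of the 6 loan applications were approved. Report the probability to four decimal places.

P = 0.0467

X ~ Binomial(n=6, p=0.60).
P(X ≥ 6) = C(6,6)·0.60^6·0.40^0.
= 0.046656 = 0.0467.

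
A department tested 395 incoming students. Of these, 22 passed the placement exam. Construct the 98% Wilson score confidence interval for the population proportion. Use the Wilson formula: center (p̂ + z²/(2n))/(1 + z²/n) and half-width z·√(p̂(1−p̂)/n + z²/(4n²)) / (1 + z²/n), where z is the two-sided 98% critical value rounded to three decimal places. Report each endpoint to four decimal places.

(0.0344, 0.0890)

p̂ = 22/395 = 0.05570; z = 2.326, so z² = 5.410276.
Denominator 1 + z²/n = 1 + 5.410276/395 = 1.013697.
Adjusted center: (0.05570 + z²/(2n))/1.013697 = 0.06170.
Radicand: p̂(1−p̂)/n + z²/(4n²) = 0.000133150 + 0.000008669 = 0.000141819.
Half-width = z·√(radicand)/denom = 2.326·0.011909/1.013697 = 0.02733.
CI: 0.06170 ± 0.02733 = (0.0344, 0.0890).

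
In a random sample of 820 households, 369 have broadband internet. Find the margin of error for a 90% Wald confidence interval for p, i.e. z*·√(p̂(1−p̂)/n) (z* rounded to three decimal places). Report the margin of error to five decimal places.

ME = 0.02858

p̂ = 369/820 = 0.45000.
SE(p̂) = √(0.45000·0.55000/820) = 0.017373.
The 90% critical value is z* = 1.645.
So ME = 0.02858.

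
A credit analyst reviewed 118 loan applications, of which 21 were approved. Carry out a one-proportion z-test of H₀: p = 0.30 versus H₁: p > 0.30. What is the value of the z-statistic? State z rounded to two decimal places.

z = -2.89

p̂ = 21/118 = 0.17797.
SE₀ = √(0.30·0.70/118) = 0.042186.
z = (p̂ − p₀)/SE = (0.17797 − 0.30)/0.042186 = -2.89.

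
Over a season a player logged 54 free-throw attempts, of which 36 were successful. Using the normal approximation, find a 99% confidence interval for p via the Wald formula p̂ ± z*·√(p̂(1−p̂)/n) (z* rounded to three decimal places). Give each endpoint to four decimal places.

(0.5014, 0.8319)

p̂ = 36/54 = 0.66667.
SE = √(p̂(1−p̂)/n) = √(0.222222/54) = 0.064150.
z* = 2.576 at the 99% level.
Margin = 2.576·0.064150 = 0.16525.
Interval: 0.66667 ± 0.16525 → (0.5014, 0.8319).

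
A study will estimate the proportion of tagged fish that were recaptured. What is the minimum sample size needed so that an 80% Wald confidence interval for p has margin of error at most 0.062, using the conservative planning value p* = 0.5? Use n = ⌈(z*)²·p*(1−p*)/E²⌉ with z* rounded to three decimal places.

For 80% confidence, z* = 1.282.
p*(1−p*) = 0.2500.
(z*)²·p*(1−p*)/E² = 1.643524·0.2500/0.003844 = 106.889.
Rounding up, n = 107.

n = 107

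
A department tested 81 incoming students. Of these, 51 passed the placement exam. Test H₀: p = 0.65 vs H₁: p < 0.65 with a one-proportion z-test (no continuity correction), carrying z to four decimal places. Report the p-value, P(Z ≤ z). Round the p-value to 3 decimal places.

p-value = 0.350

Sample proportion p̂ = 51/81 = 0.62963.
Under H₀, SE = √(p₀(1−p₀)/n) = √(0.65·0.35/81) = √0.002808642 = 0.052997.
Test statistic (full precision, shown to 4 dp): z = (51/81 − 0.65)/SE₀ ≈ -0.3844.
p-value = P(Z ≤ z) with z = -0.3844 → 0.350.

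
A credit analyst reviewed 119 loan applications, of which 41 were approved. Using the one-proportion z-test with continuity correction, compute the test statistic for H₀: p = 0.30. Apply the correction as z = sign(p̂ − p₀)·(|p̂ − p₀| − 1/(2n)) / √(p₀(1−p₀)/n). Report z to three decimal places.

z = 0.960

p̂ = 41/119 = 0.34454. p̂ − p₀ = 0.044538.
1/(2n) = 0.004202.
Corrected numerator: |0.044538| − 0.004202 = 0.040336.
Null standard error: √(0.30·0.70/119) = √0.001764706 = 0.042008.
z = +0.040336/0.042008 = 0.960.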